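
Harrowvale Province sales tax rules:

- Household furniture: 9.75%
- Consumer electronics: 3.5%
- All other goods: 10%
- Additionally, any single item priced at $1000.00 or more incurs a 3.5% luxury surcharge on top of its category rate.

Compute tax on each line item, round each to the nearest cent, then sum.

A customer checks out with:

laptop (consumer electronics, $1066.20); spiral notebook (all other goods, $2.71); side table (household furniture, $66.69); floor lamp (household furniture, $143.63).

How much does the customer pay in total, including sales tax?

$1374.63

Laptop $1066.20: consumer electronics → 3.5% + 3.5% surcharge = 7% → $74.63
Spiral notebook $2.71: all other goods → 10% → $0.27
Side table $66.69: household furniture → 9.75% → $6.50
Floor lamp $143.63: household furniture → 9.75% → $14.00
Subtotal = $1279.23; tax = $95.40; total due = $1374.63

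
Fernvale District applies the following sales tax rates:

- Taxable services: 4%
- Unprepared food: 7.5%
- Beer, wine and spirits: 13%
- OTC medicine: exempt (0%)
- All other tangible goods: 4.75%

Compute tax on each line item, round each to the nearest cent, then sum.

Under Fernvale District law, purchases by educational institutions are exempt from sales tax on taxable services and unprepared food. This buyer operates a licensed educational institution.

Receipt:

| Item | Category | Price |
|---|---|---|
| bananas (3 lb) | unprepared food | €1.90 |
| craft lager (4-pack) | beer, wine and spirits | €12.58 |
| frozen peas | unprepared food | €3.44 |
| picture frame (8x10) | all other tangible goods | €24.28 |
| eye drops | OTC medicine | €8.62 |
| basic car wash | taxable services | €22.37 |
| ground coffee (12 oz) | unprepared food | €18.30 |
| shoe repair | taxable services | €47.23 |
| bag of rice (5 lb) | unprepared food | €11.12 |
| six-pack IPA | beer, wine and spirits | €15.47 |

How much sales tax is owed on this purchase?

Bananas (3 lb) €1.90: unprepared food, buyer-exempt → 0% → €0.00
Craft lager (4-pack) €12.58: beer, wine and spirits → 13% → €1.64
Frozen peas €3.44: unprepared food, buyer-exempt → 0% → €0.00
Picture frame (8x10) €24.28: all other tangible goods → 4.75% → €1.15
Eye drops €8.62: OTC medicine → 0% → €0.00
Basic car wash €22.37: taxable services, buyer-exempt → 0% → €0.00
Ground coffee (12 oz) €18.30: unprepared food, buyer-exempt → 0% → €0.00
Shoe repair €47.23: taxable services, buyer-exempt → 0% → €0.00
Bag of rice (5 lb) €11.12: unprepared food, buyer-exempt → 0% → €0.00
Six-pack IPA €15.47: beer, wine and spirits → 13% → €2.01
Total tax = €1.64 + €1.15 + €2.01 = €4.80

€4.80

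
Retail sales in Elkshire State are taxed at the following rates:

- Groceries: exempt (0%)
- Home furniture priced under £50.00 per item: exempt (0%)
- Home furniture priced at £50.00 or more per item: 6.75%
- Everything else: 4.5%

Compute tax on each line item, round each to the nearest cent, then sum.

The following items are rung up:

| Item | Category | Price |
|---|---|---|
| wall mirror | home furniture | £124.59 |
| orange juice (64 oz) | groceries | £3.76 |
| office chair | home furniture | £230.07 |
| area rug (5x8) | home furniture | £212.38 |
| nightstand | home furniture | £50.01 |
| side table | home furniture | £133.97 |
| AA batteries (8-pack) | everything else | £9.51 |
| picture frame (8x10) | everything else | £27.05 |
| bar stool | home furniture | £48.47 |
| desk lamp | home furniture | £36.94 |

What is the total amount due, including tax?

Wall mirror £124.59: home furniture, £50.00 or more → 6.75% → £8.41
Orange juice (64 oz) £3.76: groceries → 0% → £0.00
Office chair £230.07: home furniture, £50.00 or more → 6.75% → £15.53
Area rug (5x8) £212.38: home furniture, £50.00 or more → 6.75% → £14.34
Nightstand £50.01: home furniture, £50.00 or more → 6.75% → £3.38
Side table £133.97: home furniture, £50.00 or more → 6.75% → £9.04
AA batteries (8-pack) £9.51: everything else → 4.5% → £0.43
Picture frame (8x10) £27.05: everything else → 4.5% → £1.22
Bar stool £48.47: home furniture, under £50.00 → 0% → £0.00
Desk lamp £36.94: home furniture, under £50.00 → 0% → £0.00
Subtotal = £876.75; tax = £52.35; total due = £929.10

£929.10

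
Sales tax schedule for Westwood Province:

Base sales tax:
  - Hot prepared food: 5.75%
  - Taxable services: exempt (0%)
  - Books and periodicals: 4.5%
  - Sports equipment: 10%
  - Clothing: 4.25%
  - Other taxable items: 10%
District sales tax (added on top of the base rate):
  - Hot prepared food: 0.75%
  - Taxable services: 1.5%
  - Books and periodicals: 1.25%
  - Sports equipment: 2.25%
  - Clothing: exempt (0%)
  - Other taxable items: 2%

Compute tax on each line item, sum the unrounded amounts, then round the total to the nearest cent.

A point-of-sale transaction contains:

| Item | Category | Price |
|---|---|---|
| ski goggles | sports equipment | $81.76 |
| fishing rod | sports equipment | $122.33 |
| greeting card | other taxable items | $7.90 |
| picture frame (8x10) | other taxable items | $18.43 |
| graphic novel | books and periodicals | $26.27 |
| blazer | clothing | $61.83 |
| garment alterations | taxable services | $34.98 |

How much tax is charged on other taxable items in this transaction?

Greeting card $7.90: other taxable items → 10% + 2% district = 12% → $0.948
Picture frame (8x10) $18.43: other taxable items → 10% + 2% district = 12% → $2.2116
Tax on other taxable items: unrounded sum = $3.1596 → $3.16

$3.16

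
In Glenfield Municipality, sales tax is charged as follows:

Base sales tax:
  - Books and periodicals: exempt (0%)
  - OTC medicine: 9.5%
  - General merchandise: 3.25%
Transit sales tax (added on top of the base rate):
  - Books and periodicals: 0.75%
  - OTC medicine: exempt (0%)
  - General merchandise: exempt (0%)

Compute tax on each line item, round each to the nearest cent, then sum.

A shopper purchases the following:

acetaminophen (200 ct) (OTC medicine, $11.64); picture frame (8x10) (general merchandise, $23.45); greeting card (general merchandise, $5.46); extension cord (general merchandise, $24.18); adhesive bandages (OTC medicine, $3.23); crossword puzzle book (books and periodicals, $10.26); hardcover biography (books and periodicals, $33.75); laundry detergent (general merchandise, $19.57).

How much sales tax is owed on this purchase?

$4.12

Acetaminophen (200 ct) $11.64: OTC medicine → 9.5% + 0% transit = 9.5% → $1.11
Picture frame (8x10) $23.45: general merchandise → 3.25% + 0% transit = 3.25% → $0.76
Greeting card $5.46: general merchandise → 3.25% + 0% transit = 3.25% → $0.18
Extension cord $24.18: general merchandise → 3.25% + 0% transit = 3.25% → $0.79
Adhesive bandages $3.23: OTC medicine → 9.5% + 0% transit = 9.5% → $0.31
Crossword puzzle book $10.26: books and periodicals → 0% + 0.75% transit = 0.75% → $0.08
Hardcover biography $33.75: books and periodicals → 0% + 0.75% transit = 0.75% → $0.25
Laundry detergent $19.57: general merchandise → 3.25% + 0% transit = 3.25% → $0.64
Total tax = $1.11 + $0.76 + $0.18 + $0.79 + $0.31 + $0.08 + $0.25 + $0.64 = $4.12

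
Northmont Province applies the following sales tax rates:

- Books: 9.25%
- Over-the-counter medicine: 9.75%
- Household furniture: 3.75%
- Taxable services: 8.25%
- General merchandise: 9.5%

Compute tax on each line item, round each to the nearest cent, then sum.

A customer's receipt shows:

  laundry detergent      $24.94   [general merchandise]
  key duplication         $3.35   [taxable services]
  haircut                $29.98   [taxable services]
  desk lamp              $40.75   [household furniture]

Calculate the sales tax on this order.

Laundry detergent $24.94: general merchandise → 9.5% → $2.37
Key duplication $3.35: taxable services → 8.25% → $0.28
Haircut $29.98: taxable services → 8.25% → $2.47
Desk lamp $40.75: household furniture → 3.75% → $1.53
Total tax = $2.37 + $0.28 + $2.47 + $1.53 = $6.65

$6.65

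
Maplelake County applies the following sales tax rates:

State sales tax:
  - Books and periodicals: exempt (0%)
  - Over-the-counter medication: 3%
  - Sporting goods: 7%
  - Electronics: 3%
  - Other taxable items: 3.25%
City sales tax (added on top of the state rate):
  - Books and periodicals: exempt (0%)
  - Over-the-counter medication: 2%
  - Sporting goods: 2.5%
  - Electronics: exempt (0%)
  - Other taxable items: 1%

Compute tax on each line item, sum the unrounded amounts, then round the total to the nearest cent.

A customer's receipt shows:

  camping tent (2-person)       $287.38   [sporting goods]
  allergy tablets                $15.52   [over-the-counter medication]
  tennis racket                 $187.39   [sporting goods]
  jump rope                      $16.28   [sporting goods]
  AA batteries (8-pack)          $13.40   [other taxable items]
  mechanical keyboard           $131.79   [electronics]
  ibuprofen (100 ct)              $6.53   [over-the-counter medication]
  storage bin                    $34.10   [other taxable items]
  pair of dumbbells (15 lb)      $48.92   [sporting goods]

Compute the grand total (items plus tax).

Camping tent (2-person) $287.38: sporting goods → 7% + 2.5% city = 9.5% → $27.3011
Allergy tablets $15.52: over-the-counter medication → 3% + 2% city = 5% → $0.776
Tennis racket $187.39: sporting goods → 7% + 2.5% city = 9.5% → $17.80205
Jump rope $16.28: sporting goods → 7% + 2.5% city = 9.5% → $1.5466
AA batteries (8-pack) $13.40: other taxable items → 3.25% + 1% city = 4.25% → $0.5695
Mechanical keyboard $131.79: electronics → 3% + 0% city = 3% → $3.9537
Ibuprofen (100 ct) $6.53: over-the-counter medication → 3% + 2% city = 5% → $0.3265
Storage bin $34.10: other taxable items → 3.25% + 1% city = 4.25% → $1.44925
Pair of dumbbells (15 lb) $48.92: sporting goods → 7% + 2.5% city = 9.5% → $4.6474
Subtotal = $741.31; unrounded tax = $58.3721 → $58.37; total due = $799.68

$799.68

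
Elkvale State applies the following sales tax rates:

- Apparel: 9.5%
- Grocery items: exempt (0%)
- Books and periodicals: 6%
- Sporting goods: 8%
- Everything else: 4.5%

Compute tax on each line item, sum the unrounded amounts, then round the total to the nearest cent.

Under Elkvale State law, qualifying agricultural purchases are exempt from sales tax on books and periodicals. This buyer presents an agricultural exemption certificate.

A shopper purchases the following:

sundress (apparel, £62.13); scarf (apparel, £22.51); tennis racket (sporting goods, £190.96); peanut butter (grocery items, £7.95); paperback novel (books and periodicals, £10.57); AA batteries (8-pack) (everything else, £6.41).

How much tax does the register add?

£23.61

Sundress £62.13: apparel → 9.5% → £5.90235
Scarf £22.51: apparel → 9.5% → £2.13845
Tennis racket £190.96: sporting goods → 8% → £15.2768
Peanut butter £7.95: grocery items → 0% → £0.00
Paperback novel £10.57: books and periodicals, buyer-exempt → 0% → £0.00
AA batteries (8-pack) £6.41: everything else → 4.5% → £0.28845
Unrounded tax sum = £23.60605 → £23.61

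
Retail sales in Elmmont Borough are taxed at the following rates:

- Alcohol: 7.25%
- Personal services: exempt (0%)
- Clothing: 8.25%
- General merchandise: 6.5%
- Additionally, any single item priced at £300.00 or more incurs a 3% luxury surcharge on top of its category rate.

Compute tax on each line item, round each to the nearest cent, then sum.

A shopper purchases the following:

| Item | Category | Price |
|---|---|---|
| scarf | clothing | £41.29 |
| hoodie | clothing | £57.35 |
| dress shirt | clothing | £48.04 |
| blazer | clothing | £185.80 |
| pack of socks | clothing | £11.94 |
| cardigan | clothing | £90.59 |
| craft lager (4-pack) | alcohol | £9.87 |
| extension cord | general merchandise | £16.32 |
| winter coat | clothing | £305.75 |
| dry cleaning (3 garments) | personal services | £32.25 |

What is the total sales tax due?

£72.07

Scarf £41.29: clothing → 8.25% → £3.41
Hoodie £57.35: clothing → 8.25% → £4.73
Dress shirt £48.04: clothing → 8.25% → £3.96
Blazer £185.80: clothing → 8.25% → £15.33
Pack of socks £11.94: clothing → 8.25% → £0.99
Cardigan £90.59: clothing → 8.25% → £7.47
Craft lager (4-pack) £9.87: alcohol → 7.25% → £0.72
Extension cord £16.32: general merchandise → 6.5% → £1.06
Winter coat £305.75: clothing → 8.25% + 3% surcharge = 11.25% → £34.40
Dry cleaning (3 garments) £32.25: personal services → 0% → £0.00
Total tax = £3.41 + £4.73 + £3.96 + £15.33 + £0.99 + £7.47 + £0.72 + £1.06 + £34.40 = £72.07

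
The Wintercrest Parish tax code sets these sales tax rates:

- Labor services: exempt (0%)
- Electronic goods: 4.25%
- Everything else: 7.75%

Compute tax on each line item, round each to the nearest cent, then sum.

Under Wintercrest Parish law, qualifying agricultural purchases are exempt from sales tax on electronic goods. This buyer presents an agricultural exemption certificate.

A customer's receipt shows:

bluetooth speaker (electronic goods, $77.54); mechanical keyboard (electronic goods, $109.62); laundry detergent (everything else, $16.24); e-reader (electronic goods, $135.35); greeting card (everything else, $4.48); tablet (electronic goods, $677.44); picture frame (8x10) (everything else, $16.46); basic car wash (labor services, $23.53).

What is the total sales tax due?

$2.89

Bluetooth speaker $77.54: electronic goods, buyer-exempt → 0% → $0.00
Mechanical keyboard $109.62: electronic goods, buyer-exempt → 0% → $0.00
Laundry detergent $16.24: everything else → 7.75% → $1.26
E-reader $135.35: electronic goods, buyer-exempt → 0% → $0.00
Greeting card $4.48: everything else → 7.75% → $0.35
Tablet $677.44: electronic goods, buyer-exempt → 0% → $0.00
Picture frame (8x10) $16.46: everything else → 7.75% → $1.28
Basic car wash $23.53: labor services → 0% → $0.00
Total tax = $1.26 + $0.35 + $1.28 = $2.89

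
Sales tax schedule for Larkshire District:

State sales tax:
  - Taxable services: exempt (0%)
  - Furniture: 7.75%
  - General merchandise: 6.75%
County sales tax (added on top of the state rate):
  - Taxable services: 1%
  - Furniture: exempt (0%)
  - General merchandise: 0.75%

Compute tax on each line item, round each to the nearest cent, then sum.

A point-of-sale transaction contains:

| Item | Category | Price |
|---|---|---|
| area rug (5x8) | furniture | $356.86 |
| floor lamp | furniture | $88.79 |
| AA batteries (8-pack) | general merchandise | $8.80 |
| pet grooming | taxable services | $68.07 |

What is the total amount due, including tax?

Area rug (5x8) $356.86: furniture → 7.75% + 0% county = 7.75% → $27.66
Floor lamp $88.79: furniture → 7.75% + 0% county = 7.75% → $6.88
AA batteries (8-pack) $8.80: general merchandise → 6.75% + 0.75% county = 7.5% → $0.66
Pet grooming $68.07: taxable services → 0% + 1% county = 1% → $0.68
Subtotal = $522.52; tax = $35.88; total due = $558.40

$558.40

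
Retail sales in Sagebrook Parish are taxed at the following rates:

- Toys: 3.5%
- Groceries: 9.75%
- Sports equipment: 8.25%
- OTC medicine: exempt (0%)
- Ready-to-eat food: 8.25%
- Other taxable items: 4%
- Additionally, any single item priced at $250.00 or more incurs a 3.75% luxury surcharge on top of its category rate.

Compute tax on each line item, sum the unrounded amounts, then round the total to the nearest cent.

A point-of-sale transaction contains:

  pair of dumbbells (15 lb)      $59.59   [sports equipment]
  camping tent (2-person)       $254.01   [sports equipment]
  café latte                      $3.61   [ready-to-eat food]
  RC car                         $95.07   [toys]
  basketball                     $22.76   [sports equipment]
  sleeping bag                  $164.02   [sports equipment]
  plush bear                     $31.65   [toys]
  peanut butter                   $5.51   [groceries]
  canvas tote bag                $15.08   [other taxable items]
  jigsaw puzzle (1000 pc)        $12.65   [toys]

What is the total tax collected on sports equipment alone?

$50.81

Pair of dumbbells (15 lb) $59.59: sports equipment → 8.25% → $4.916175
Camping tent (2-person) $254.01: sports equipment → 8.25% + 3.75% surcharge = 12% → $30.4812
Basketball $22.76: sports equipment → 8.25% → $1.8777
Sleeping bag $164.02: sports equipment → 8.25% → $13.53165
Tax on sports equipment: unrounded sum = $50.806725 → $50.81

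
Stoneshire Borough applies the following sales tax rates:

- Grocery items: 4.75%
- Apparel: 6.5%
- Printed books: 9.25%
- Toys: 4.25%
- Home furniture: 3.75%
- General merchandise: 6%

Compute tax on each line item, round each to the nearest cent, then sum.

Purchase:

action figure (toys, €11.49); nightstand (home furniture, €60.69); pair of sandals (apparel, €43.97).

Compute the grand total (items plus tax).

€121.78

Action figure €11.49: toys → 4.25% → €0.49
Nightstand €60.69: home furniture → 3.75% → €2.28
Pair of sandals €43.97: apparel → 6.5% → €2.86
Subtotal = €116.15; tax = €5.63; total due = €121.78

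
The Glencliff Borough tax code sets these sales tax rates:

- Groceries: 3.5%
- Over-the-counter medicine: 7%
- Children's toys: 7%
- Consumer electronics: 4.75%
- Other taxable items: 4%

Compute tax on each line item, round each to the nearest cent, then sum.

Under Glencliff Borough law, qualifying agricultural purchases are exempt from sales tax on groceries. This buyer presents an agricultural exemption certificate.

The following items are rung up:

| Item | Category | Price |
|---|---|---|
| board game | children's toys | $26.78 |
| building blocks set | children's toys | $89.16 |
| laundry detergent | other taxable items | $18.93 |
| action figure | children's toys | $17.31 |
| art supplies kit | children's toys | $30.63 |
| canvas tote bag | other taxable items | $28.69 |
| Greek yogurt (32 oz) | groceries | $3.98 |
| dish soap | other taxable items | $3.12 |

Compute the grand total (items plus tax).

Board game $26.78: children's toys → 7% → $1.87
Building blocks set $89.16: children's toys → 7% → $6.24
Laundry detergent $18.93: other taxable items → 4% → $0.76
Action figure $17.31: children's toys → 7% → $1.21
Art supplies kit $30.63: children's toys → 7% → $2.14
Canvas tote bag $28.69: other taxable items → 4% → $1.15
Greek yogurt (32 oz) $3.98: groceries, buyer-exempt → 0% → $0.00
Dish soap $3.12: other taxable items → 4% → $0.12
Subtotal = $218.60; tax = $13.49; total due = $232.09

$232.09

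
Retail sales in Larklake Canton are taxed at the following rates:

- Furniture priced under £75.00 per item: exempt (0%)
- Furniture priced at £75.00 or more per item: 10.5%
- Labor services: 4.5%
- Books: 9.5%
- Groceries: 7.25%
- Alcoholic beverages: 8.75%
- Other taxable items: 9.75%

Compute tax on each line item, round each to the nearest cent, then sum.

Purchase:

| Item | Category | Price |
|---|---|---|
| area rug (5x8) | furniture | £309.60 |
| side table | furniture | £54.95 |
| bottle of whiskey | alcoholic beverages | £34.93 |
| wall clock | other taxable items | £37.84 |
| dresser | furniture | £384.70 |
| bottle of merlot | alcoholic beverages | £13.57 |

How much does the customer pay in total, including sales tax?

£916.43

Area rug (5x8) £309.60: furniture, £75.00 or more → 10.5% → £32.51
Side table £54.95: furniture, under £75.00 → 0% → £0.00
Bottle of whiskey £34.93: alcoholic beverages → 8.75% → £3.06
Wall clock £37.84: other taxable items → 9.75% → £3.69
Dresser £384.70: furniture, £75.00 or more → 10.5% → £40.39
Bottle of merlot £13.57: alcoholic beverages → 8.75% → £1.19
Subtotal = £835.59; tax = £80.84; total due = £916.43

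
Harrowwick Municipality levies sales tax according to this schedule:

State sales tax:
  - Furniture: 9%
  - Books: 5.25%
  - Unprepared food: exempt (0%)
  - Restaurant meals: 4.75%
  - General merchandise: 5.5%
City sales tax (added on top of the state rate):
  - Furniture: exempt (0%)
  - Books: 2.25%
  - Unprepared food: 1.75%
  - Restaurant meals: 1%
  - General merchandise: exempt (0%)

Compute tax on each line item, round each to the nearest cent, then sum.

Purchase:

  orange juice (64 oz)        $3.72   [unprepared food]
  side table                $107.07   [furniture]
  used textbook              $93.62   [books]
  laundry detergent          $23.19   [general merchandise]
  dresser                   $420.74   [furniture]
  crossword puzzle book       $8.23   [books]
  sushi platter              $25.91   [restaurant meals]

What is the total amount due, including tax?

$740.47

Orange juice (64 oz) $3.72: unprepared food → 0% + 1.75% city = 1.75% → $0.07
Side table $107.07: furniture → 9% + 0% city = 9% → $9.64
Used textbook $93.62: books → 5.25% + 2.25% city = 7.5% → $7.02
Laundry detergent $23.19: general merchandise → 5.5% + 0% city = 5.5% → $1.28
Dresser $420.74: furniture → 9% + 0% city = 9% → $37.87
Crossword puzzle book $8.23: books → 5.25% + 2.25% city = 7.5% → $0.62
Sushi platter $25.91: restaurant meals → 4.75% + 1% city = 5.75% → $1.49
Subtotal = $682.48; tax = $57.99; total due = $740.47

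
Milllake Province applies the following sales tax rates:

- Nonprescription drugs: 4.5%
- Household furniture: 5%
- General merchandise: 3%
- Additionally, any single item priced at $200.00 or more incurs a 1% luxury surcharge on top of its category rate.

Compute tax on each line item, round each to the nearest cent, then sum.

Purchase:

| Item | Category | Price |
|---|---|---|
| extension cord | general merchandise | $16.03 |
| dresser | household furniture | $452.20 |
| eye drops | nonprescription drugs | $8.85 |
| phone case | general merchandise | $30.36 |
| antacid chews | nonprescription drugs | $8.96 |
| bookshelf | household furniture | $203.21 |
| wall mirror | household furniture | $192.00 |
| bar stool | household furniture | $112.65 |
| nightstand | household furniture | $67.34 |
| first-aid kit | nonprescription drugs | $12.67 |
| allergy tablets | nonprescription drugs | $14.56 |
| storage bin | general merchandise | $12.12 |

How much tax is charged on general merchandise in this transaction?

$1.75

Extension cord $16.03: general merchandise → 3% → $0.48
Phone case $30.36: general merchandise → 3% → $0.91
Storage bin $12.12: general merchandise → 3% → $0.36
Tax on general merchandise = $0.48 + $0.91 + $0.36 = $1.75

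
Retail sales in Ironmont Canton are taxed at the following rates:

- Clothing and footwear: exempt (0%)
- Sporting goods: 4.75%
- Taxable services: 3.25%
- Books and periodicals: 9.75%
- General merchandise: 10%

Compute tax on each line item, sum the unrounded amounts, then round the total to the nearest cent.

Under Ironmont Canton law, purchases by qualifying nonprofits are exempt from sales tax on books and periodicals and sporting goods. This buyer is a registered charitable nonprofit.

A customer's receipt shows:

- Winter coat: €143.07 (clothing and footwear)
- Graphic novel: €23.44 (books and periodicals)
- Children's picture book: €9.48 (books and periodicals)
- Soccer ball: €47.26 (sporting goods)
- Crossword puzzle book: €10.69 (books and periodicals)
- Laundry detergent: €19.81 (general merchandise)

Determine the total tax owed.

Winter coat €143.07: clothing and footwear → 0% → €0.00
Graphic novel €23.44: books and periodicals, buyer-exempt → 0% → €0.00
Children's picture book €9.48: books and periodicals, buyer-exempt → 0% → €0.00
Soccer ball €47.26: sporting goods, buyer-exempt → 0% → €0.00
Crossword puzzle book €10.69: books and periodicals, buyer-exempt → 0% → €0.00
Laundry detergent €19.81: general merchandise → 10% → €1.981
Unrounded tax sum = €1.981 → €1.98

€1.98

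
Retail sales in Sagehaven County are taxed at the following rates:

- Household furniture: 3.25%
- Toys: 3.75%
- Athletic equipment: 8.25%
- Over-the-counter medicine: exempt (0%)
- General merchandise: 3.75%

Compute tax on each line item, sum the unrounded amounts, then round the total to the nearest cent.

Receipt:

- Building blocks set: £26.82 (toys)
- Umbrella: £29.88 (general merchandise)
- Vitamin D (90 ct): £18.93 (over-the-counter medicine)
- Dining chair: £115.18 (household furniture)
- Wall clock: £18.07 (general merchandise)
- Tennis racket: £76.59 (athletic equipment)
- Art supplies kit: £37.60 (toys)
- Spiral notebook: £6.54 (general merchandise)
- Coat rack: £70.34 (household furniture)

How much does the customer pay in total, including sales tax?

£416.76

Building blocks set £26.82: toys → 3.75% → £1.00575
Umbrella £29.88: general merchandise → 3.75% → £1.1205
Vitamin D (90 ct) £18.93: over-the-counter medicine → 0% → £0.00
Dining chair £115.18: household furniture → 3.25% → £3.74335
Wall clock £18.07: general merchandise → 3.75% → £0.677625
Tennis racket £76.59: athletic equipment → 8.25% → £6.318675
Art supplies kit £37.60: toys → 3.75% → £1.41
Spiral notebook £6.54: general merchandise → 3.75% → £0.24525
Coat rack £70.34: household furniture → 3.25% → £2.28605
Subtotal = £399.95; unrounded tax = £16.8072 → £16.81; total due = £416.76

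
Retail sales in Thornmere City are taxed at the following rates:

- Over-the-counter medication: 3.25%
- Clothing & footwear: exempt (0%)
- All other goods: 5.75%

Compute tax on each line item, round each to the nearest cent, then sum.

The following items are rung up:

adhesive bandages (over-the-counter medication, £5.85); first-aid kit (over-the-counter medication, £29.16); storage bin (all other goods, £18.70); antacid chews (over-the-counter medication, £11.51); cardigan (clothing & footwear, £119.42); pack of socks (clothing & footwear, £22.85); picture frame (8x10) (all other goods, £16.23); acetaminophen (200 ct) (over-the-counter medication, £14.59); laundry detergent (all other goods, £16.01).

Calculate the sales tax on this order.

£4.91

Adhesive bandages £5.85: over-the-counter medication → 3.25% → £0.19
First-aid kit £29.16: over-the-counter medication → 3.25% → £0.95
Storage bin £18.70: all other goods → 5.75% → £1.08
Antacid chews £11.51: over-the-counter medication → 3.25% → £0.37
Cardigan £119.42: clothing & footwear → 0% → £0.00
Pack of socks £22.85: clothing & footwear → 0% → £0.00
Picture frame (8x10) £16.23: all other goods → 5.75% → £0.93
Acetaminophen (200 ct) £14.59: over-the-counter medication → 3.25% → £0.47
Laundry detergent £16.01: all other goods → 5.75% → £0.92
Total tax = £0.19 + £0.95 + £1.08 + £0.37 + £0.93 + £0.47 + £0.92 = £4.91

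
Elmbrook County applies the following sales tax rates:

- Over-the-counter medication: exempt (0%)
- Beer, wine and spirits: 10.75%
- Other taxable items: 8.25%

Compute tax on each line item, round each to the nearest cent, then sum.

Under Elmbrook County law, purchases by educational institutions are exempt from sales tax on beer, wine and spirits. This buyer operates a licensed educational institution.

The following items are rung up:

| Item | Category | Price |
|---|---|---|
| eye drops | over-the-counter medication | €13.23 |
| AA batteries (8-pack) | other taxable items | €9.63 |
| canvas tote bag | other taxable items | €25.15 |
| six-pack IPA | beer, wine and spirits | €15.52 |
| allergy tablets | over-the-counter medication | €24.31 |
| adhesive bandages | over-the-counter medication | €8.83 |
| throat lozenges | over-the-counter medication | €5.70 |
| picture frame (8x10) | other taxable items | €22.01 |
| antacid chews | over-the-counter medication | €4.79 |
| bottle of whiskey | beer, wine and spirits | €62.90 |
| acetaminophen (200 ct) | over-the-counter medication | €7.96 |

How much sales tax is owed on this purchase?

€4.68

Eye drops €13.23: over-the-counter medication → 0% → €0.00
AA batteries (8-pack) €9.63: other taxable items → 8.25% → €0.79
Canvas tote bag €25.15: other taxable items → 8.25% → €2.07
Six-pack IPA €15.52: beer, wine and spirits, buyer-exempt → 0% → €0.00
Allergy tablets €24.31: over-the-counter medication → 0% → €0.00
Adhesive bandages €8.83: over-the-counter medication → 0% → €0.00
Throat lozenges €5.70: over-the-counter medication → 0% → €0.00
Picture frame (8x10) €22.01: other taxable items → 8.25% → €1.82
Antacid chews €4.79: over-the-counter medication → 0% → €0.00
Bottle of whiskey €62.90: beer, wine and spirits, buyer-exempt → 0% → €0.00
Acetaminophen (200 ct) €7.96: over-the-counter medication → 0% → €0.00
Total tax = €0.79 + €2.07 + €1.82 = €4.68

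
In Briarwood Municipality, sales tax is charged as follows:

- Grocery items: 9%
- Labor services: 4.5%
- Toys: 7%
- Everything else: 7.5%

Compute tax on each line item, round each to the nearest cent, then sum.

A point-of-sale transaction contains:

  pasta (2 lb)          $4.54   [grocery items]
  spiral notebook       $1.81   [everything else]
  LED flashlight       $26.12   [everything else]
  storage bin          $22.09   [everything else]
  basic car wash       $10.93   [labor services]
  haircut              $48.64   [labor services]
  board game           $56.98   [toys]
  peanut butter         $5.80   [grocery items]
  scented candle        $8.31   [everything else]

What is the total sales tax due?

Pasta (2 lb) $4.54: grocery items → 9% → $0.41
Spiral notebook $1.81: everything else → 7.5% → $0.14
LED flashlight $26.12: everything else → 7.5% → $1.96
Storage bin $22.09: everything else → 7.5% → $1.66
Basic car wash $10.93: labor services → 4.5% → $0.49
Haircut $48.64: labor services → 4.5% → $2.19
Board game $56.98: toys → 7% → $3.99
Peanut butter $5.80: grocery items → 9% → $0.52
Scented candle $8.31: everything else → 7.5% → $0.62
Total tax = $0.41 + $0.14 + $1.96 + $1.66 + $0.49 + $2.19 + $3.99 + $0.52 + $0.62 = $11.98

$11.98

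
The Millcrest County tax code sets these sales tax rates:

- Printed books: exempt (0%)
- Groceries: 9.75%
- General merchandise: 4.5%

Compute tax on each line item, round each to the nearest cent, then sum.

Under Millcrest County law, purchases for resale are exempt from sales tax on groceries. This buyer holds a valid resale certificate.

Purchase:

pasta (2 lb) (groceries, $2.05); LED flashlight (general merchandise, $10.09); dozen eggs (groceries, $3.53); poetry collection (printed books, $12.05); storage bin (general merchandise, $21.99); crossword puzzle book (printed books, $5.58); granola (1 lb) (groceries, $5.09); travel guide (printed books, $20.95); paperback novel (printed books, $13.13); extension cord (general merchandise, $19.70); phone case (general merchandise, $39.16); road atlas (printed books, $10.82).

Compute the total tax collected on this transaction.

$4.09

Pasta (2 lb) $2.05: groceries, buyer-exempt → 0% → $0.00
LED flashlight $10.09: general merchandise → 4.5% → $0.45
Dozen eggs $3.53: groceries, buyer-exempt → 0% → $0.00
Poetry collection $12.05: printed books → 0% → $0.00
Storage bin $21.99: general merchandise → 4.5% → $0.99
Crossword puzzle book $5.58: printed books → 0% → $0.00
Granola (1 lb) $5.09: groceries, buyer-exempt → 0% → $0.00
Travel guide $20.95: printed books → 0% → $0.00
Paperback novel $13.13: printed books → 0% → $0.00
Extension cord $19.70: general merchandise → 4.5% → $0.89
Phone case $39.16: general merchandise → 4.5% → $1.76
Road atlas $10.82: printed books → 0% → $0.00
Total tax = $0.45 + $0.99 + $0.89 + $1.76 = $4.09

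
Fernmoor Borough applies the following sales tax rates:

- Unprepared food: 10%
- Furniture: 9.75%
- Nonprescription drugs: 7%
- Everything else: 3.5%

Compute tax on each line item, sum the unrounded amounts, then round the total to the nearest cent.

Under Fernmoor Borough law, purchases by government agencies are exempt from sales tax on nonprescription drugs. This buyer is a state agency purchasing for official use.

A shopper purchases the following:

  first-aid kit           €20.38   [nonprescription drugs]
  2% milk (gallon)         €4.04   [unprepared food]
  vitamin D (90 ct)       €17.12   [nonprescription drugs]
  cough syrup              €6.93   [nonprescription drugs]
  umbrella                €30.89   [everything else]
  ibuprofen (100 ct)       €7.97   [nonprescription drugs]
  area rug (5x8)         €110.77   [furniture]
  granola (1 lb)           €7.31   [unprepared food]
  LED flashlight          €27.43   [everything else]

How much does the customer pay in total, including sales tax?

First-aid kit €20.38: nonprescription drugs, buyer-exempt → 0% → €0.00
2% milk (gallon) €4.04: unprepared food → 10% → €0.404
Vitamin D (90 ct) €17.12: nonprescription drugs, buyer-exempt → 0% → €0.00
Cough syrup €6.93: nonprescription drugs, buyer-exempt → 0% → €0.00
Umbrella €30.89: everything else → 3.5% → €1.08115
Ibuprofen (100 ct) €7.97: nonprescription drugs, buyer-exempt → 0% → €0.00
Area rug (5x8) €110.77: furniture → 9.75% → €10.800075
Granola (1 lb) €7.31: unprepared food → 10% → €0.731
LED flashlight €27.43: everything else → 3.5% → €0.96005
Subtotal = €232.84; unrounded tax = €13.976275 → €13.98; total due = €246.82

€246.82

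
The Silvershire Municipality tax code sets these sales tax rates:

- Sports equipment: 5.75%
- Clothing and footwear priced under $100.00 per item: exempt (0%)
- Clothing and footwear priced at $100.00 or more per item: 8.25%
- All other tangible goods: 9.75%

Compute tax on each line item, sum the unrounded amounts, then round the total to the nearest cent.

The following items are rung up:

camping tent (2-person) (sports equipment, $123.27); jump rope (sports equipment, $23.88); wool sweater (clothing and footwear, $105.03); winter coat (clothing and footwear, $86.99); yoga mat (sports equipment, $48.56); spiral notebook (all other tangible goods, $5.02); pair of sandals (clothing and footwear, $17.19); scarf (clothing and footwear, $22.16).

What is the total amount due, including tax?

$452.51

Camping tent (2-person) $123.27: sports equipment → 5.75% → $7.088025
Jump rope $23.88: sports equipment → 5.75% → $1.3731
Wool sweater $105.03: clothing and footwear, $100.00 or more → 8.25% → $8.664975
Winter coat $86.99: clothing and footwear, under $100.00 → 0% → $0.00
Yoga mat $48.56: sports equipment → 5.75% → $2.7922
Spiral notebook $5.02: all other tangible goods → 9.75% → $0.48945
Pair of sandals $17.19: clothing and footwear, under $100.00 → 0% → $0.00
Scarf $22.16: clothing and footwear, under $100.00 → 0% → $0.00
Subtotal = $432.10; unrounded tax = $20.40775 → $20.41; total due = $452.51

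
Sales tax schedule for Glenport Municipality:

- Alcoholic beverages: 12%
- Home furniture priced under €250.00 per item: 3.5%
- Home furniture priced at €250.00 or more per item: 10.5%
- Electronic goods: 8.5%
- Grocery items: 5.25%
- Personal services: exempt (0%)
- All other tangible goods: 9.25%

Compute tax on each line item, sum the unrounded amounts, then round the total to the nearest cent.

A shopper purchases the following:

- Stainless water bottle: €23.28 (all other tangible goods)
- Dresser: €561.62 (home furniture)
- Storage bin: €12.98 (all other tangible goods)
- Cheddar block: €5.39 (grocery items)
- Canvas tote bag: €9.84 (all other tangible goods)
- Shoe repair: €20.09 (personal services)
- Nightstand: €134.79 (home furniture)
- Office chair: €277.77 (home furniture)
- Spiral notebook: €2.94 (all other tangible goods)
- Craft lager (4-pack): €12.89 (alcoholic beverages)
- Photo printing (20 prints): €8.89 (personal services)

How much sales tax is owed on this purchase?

€99.22

Stainless water bottle €23.28: all other tangible goods → 9.25% → €2.1534
Dresser €561.62: home furniture, €250.00 or more → 10.5% → €58.9701
Storage bin €12.98: all other tangible goods → 9.25% → €1.20065
Cheddar block €5.39: grocery items → 5.25% → €0.282975
Canvas tote bag €9.84: all other tangible goods → 9.25% → €0.9102
Shoe repair €20.09: personal services → 0% → €0.00
Nightstand €134.79: home furniture, under €250.00 → 3.5% → €4.71765
Office chair €277.77: home furniture, €250.00 or more → 10.5% → €29.16585
Spiral notebook €2.94: all other tangible goods → 9.25% → €0.27195
Craft lager (4-pack) €12.89: alcoholic beverages → 12% → €1.5468
Photo printing (20 prints) €8.89: personal services → 0% → €0.00
Unrounded tax sum = €99.219575 → €99.22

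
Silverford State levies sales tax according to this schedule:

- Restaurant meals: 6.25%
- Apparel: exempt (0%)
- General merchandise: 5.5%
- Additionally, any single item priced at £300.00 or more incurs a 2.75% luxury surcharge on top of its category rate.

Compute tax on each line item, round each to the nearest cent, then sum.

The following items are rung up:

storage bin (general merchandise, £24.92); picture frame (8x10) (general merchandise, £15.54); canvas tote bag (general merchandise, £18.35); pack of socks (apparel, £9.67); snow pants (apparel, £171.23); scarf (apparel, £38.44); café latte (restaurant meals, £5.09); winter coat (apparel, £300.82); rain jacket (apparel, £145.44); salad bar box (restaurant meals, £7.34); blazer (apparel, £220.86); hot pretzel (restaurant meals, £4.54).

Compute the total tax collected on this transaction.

£12.56

Storage bin £24.92: general merchandise → 5.5% → £1.37
Picture frame (8x10) £15.54: general merchandise → 5.5% → £0.85
Canvas tote bag £18.35: general merchandise → 5.5% → £1.01
Pack of socks £9.67: apparel → 0% → £0.00
Snow pants £171.23: apparel → 0% → £0.00
Scarf £38.44: apparel → 0% → £0.00
Café latte £5.09: restaurant meals → 6.25% → £0.32
Winter coat £300.82: apparel → 0% + 2.75% surcharge = 2.75% → £8.27
Rain jacket £145.44: apparel → 0% → £0.00
Salad bar box £7.34: restaurant meals → 6.25% → £0.46
Blazer £220.86: apparel → 0% → £0.00
Hot pretzel £4.54: restaurant meals → 6.25% → £0.28
Total tax = £1.37 + £0.85 + £1.01 + £0.32 + £8.27 + £0.46 + £0.28 = £12.56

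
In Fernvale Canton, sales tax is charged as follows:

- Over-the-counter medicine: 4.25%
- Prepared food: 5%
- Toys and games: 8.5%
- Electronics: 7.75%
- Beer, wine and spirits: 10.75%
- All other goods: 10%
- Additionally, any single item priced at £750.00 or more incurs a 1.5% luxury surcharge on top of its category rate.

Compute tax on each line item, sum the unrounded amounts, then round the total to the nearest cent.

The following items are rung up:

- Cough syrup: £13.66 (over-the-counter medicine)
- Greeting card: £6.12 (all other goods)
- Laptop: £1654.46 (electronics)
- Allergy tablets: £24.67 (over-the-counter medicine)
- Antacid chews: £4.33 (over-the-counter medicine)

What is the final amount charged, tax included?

Cough syrup £13.66: over-the-counter medicine → 4.25% → £0.58055
Greeting card £6.12: all other goods → 10% → £0.612
Laptop £1654.46: electronics → 7.75% + 1.5% surcharge = 9.25% → £153.03755
Allergy tablets £24.67: over-the-counter medicine → 4.25% → £1.048475
Antacid chews £4.33: over-the-counter medicine → 4.25% → £0.184025
Subtotal = £1703.24; unrounded tax = £155.4626 → £155.46; total due = £1858.70

£1858.70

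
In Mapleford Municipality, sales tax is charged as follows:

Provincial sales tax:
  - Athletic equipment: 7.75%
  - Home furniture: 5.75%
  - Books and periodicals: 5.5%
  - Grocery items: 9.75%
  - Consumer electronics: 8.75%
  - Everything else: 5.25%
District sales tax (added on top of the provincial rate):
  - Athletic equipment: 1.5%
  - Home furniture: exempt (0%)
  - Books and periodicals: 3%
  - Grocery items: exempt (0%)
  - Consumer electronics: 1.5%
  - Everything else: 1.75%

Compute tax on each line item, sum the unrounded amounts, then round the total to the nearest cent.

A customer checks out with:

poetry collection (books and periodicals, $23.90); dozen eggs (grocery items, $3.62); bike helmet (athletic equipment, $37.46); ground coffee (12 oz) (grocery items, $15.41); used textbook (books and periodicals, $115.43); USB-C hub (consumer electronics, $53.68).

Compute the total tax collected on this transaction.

$22.67

Poetry collection $23.90: books and periodicals → 5.5% + 3% district = 8.5% → $2.0315
Dozen eggs $3.62: grocery items → 9.75% + 0% district = 9.75% → $0.35295
Bike helmet $37.46: athletic equipment → 7.75% + 1.5% district = 9.25% → $3.46505
Ground coffee (12 oz) $15.41: grocery items → 9.75% + 0% district = 9.75% → $1.502475
Used textbook $115.43: books and periodicals → 5.5% + 3% district = 8.5% → $9.81155
USB-C hub $53.68: consumer electronics → 8.75% + 1.5% district = 10.25% → $5.5022
Unrounded tax sum = $22.665725 → $22.67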